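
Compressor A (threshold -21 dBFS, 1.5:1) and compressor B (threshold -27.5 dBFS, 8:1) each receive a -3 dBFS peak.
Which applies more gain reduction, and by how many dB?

A: overshoot 18 dB → output overshoot 12 dB → GR 6 dB.
B: overshoot 24.5 dB → output overshoot 3.0625 dB → GR 21.4375 dB.
B reduces 15.4375 dB more.

B, by 15.4375 dB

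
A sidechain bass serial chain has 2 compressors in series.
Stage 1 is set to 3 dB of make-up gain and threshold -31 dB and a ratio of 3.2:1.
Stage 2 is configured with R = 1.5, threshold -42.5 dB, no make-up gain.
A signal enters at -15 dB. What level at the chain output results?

Stage 1: overshoot 16 dB → 16/3.2 = 5 dB → -26 dB; +3 dB make-up → -23 dB.
Stage 2: 19.5 dB above -42.5 dB, reduced 1.5:1 to 13 dB above → -29.5 dB.

-29.5 dB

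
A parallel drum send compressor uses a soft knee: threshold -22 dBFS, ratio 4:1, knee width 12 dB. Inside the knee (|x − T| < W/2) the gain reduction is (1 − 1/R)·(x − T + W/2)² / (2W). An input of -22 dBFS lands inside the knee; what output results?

x − T + W/2 = -22 − (-22) + 6 = 6.
GR = (1 − 1/4) × 6² / 24 = 0.75 × 36 / 24 = 1.125 dB.
Output = -22 − 1.125 = -23.125 dBFS.

-23.125 dBFS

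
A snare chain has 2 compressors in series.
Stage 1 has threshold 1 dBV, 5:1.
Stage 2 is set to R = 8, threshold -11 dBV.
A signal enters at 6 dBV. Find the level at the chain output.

Stage 1: 5 dB above 1 dBV, reduced 5:1 to 1 dB above → 2 dBV.
Stage 2: overshoot 13 dB → 13/8 = 1.625 dB → -9.375 dBV.

-9.375 dBV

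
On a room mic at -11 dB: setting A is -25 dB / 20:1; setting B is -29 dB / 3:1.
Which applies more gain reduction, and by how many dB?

A: overshoot 14 dB → output overshoot 0.7 dB → GR 13.3 dB.
B: overshoot 18 dB → output overshoot 6 dB → GR 12 dB.
A applies 1.3 dB more gain reduction.

A, by 1.3 dB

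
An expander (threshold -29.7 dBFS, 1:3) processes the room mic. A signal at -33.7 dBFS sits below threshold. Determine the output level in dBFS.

-41.7 dBFS

Undershoot = (-29.7) − (-33.7) = 4 dB.
At 1:3, that expands to 12 dB under threshold.
Output = -29.7 − 12 = -41.7 dBFS.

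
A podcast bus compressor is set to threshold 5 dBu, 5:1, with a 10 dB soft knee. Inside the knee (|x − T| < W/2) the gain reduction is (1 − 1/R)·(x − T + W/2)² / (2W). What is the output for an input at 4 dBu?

x − T + W/2 = 4 − 5 + 5 = 4.
GR = (1 − 1/5) × 4² / 20 = 0.8 × 16 / 20 = 0.64 dB.
Output = 4 − 0.64 = 3.36 dBu.

3.36 dBu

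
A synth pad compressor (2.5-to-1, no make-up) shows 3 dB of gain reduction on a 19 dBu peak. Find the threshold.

Let T be the threshold. Output overshoot = (input overshoot)/R, so 16 − T = (19 − T)/2.5.
2.5·(16 − T) = 19 − T → 1.5·T = 40 − 19 = 21.
T = 21/1.5 = 14 dBu.

14 dBu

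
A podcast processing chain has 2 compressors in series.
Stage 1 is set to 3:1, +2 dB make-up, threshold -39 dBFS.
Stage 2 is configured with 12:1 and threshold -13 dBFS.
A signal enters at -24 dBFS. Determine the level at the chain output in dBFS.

Stage 1: -24 dBFS is 15 dB over -39 dBFS; at 3:1 that becomes 5 dB over, giving -34 dBFS; +2 dB make-up → -32 dBFS.
Stage 2: -32 dBFS is at or below the -13 dBFS threshold — no compression; output -32 dBFS.

-32 dBFS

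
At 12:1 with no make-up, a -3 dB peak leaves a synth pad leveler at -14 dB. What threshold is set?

-15 dB

Gain reduction = -3 − (-14) = 11 dB; output overshoot = GR / (R − 1) = 11 / 11 = 1 dB.
Threshold = output − output overshoot = -14 − 1 = -15 dB.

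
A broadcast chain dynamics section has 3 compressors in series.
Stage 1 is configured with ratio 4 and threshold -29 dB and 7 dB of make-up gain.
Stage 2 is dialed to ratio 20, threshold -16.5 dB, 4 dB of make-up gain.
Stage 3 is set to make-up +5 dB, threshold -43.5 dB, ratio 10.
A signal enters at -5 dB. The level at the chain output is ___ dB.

Stage 1: 24 dB above -29 dB, reduced 4:1 to 6 dB above → -23 dB; +7 dB make-up → -16 dB.
Stage 2: overshoot 0.5 dB → 0.5/20 = 0.025 dB → -16.475 dB; +4 dB make-up → -12.475 dB.
Stage 3: 31.025 dB above -43.5 dB, reduced 10:1 to 3.1025 dB above → -40.3975 dB; +5 dB make-up → -35.3975 dB.

-35.3975 dB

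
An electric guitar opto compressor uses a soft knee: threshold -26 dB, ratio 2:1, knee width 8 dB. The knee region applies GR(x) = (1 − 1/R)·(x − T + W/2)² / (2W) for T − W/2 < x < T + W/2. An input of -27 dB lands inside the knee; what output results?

-27.28125 dB

x − T + W/2 = -27 − (-26) + 4 = 3.
GR = (1 − 1/2) × 3² / 16 = 0.5 × 9 / 16 = 0.28125 dB.
Output = -27 − 0.28125 = -27.28125 dB.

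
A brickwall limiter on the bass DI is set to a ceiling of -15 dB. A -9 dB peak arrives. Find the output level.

A brickwall limiter is an ∞:1 compressor: any input above the ceiling is clamped to -15 dB.

-15 dB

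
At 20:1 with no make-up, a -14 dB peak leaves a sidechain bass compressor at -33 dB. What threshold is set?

Gain reduction = -14 − (-33) = 19 dB; output overshoot = GR / (R − 1) = 19 / 19 = 1 dB.
Threshold = output − output overshoot = -33 − 1 = -34 dB.

-34 dB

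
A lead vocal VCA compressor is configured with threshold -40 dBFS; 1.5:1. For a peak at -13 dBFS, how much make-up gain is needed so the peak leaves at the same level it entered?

9 dB

The peak compresses to -40 + 27/1.5 = -22 dBFS.
To reach -13 dBFS requires -13 − (-22) = 9 dB of make-up.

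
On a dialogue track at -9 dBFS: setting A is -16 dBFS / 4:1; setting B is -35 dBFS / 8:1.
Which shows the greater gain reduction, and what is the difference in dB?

B, by 17.5 dB

A: GR = 7 − 7/4 = 5.25 dB.
B: GR = 26 − 26/8 = 22.75 dB.
B applies 17.5 dB more gain reduction.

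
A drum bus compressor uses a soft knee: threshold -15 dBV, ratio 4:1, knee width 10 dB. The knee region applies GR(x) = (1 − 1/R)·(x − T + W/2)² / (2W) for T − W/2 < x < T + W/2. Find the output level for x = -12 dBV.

-14.4 dBV

x − T + W/2 = -12 − (-15) + 5 = 8.
GR = (1 − 1/4) × 8² / 20 = 0.75 × 64 / 20 = 2.4 dB.
Output = -12 − 2.4 = -14.4 dBV.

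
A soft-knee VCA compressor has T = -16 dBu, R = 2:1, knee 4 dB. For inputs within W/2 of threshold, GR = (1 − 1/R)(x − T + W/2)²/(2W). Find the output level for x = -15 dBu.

x − T + W/2 = -15 − (-16) + 2 = 3.
GR = (1 − 1/2) × 3² / 8 = 0.5 × 9 / 8 = 0.5625 dB.
Output = -15 − 0.5625 = -15.5625 dBu.

-15.5625 dBu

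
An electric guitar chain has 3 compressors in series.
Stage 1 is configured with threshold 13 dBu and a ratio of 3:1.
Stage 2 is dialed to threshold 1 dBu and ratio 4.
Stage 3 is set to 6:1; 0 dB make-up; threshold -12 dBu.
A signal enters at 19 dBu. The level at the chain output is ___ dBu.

-9.25 dBu

Stage 1: 6 dB above 13 dBu, reduced 3:1 to 2 dB above → 15 dBu.
Stage 2: 15 dBu is 14 dB over 1 dBu; at 4:1 that becomes 3.5 dB over, giving 4.5 dBu.
Stage 3: overshoot 16.5 dB → 16.5/6 = 2.75 dB → -9.25 dBu.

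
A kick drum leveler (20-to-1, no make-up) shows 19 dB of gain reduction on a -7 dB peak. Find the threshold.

Input is 20 dB above T (since output overshoot × R = input overshoot: (-26 − T)·20 = -7 − T gives T = -27 dB).
Check: -27 + (-7 − (-27))/20 = -27 + 1 = -26 dB. ✓

-27 dB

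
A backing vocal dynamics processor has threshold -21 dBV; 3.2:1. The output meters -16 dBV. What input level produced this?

The compressed level sits -16 − (-21) = 5 dB over threshold.
Input overshoot = R × output overshoot = 16 dB → input = -21 + 16 = -5 dBV.

-5 dBV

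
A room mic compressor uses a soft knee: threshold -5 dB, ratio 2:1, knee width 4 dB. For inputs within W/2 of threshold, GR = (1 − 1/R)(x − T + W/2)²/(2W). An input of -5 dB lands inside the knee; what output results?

-5.25 dB

x − T + W/2 = -5 − (-5) + 2 = 2.
GR = (1 − 1/2) × 2² / 8 = 0.5 × 4 / 8 = 0.25 dB.
Output = -5 − 0.25 = -5.25 dB.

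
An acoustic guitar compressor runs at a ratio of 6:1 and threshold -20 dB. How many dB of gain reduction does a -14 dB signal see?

5 dB

The signal is 6 dB above threshold.
At 6:1, output sits 6/6 = 1 dB above threshold.
Gain reduction = 6 − 1 = 5 dB.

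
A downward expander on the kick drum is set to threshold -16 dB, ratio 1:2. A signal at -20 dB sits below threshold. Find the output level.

-24 dB

Below threshold, a 1:2 expander applies gain = (2−1)×(T − x) of attenuation.
(2−1) × 4 = 4 dB, so output = -20 − 4 = -24 dB.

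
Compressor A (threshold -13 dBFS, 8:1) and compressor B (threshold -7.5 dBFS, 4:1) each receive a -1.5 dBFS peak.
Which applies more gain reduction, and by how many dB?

A: overshoot 11.5 dB → output overshoot 1.4375 dB → GR 10.0625 dB.
B: overshoot 6 dB → output overshoot 1.5 dB → GR 4.5 dB.
Difference: 5.5625 dB in favour of A.

A, by 5.5625 dB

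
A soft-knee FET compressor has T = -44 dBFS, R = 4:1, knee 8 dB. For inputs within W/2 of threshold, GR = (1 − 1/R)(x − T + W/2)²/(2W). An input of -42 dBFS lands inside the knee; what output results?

x − T + W/2 = -42 − (-44) + 4 = 6.
GR = (1 − 1/4) × 6² / 16 = 0.75 × 36 / 16 = 1.6875 dB.
Output = -42 − 1.6875 = -43.6875 dBFS.

-43.6875 dBFS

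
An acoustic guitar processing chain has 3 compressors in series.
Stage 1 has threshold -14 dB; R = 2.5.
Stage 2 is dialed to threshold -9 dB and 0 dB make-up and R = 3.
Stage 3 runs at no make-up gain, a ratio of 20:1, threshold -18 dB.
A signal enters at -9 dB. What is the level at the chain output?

Stage 1: 5 dB above -14 dB, reduced 2.5:1 to 2 dB above → -12 dB.
Stage 2: -12 dB ≤ -9 dB, so stage 2 doesn't engage; output -12 dB.
Stage 3: 6 dB above -18 dB, reduced 20:1 to 0.3 dB above → -17.7 dB.

-17.7 dB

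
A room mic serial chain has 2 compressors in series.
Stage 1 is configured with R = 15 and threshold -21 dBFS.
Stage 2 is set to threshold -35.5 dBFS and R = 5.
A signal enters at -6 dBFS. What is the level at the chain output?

-32.4 dBFS

Stage 1: 15 dB above -21 dBFS, reduced 15:1 to 1 dB above → -20 dBFS.
Stage 2: overshoot 15.5 dB → 15.5/5 = 3.1 dB → -32.4 dBFS.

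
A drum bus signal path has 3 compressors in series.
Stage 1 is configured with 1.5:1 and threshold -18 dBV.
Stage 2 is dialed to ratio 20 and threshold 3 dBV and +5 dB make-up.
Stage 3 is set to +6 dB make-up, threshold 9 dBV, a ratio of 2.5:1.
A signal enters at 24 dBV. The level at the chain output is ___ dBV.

Stage 1: 24 dBV is 42 dB over -18 dBV; at 1.5:1 that becomes 28 dB over, giving 10 dBV.
Stage 2: overshoot 7 dB → 7/20 = 0.35 dB → 3.35 dBV; +5 dB make-up → 8.35 dBV.
Stage 3: below threshold (8.35 ≤ 9); passes unchanged; make-up brings it to 14.35 dBV.

14.35 dBV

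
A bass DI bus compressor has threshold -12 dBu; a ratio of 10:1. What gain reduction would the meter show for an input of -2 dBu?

The signal is 10 dB above threshold.
A 10:1 ratio leaves 1 dB of that excess.
So the signal is attenuated by 10 − 1 = 9 dB.

9 dB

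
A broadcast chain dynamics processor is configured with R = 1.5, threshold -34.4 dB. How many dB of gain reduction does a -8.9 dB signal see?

-8.9 dB exceeds the threshold by 25.5 dB.
After 1.5:1 compression the overshoot becomes 25.5/1.5 = 17 dB.
Gain reduction = 25.5 − 17 = 8.5 dB.

8.5 dB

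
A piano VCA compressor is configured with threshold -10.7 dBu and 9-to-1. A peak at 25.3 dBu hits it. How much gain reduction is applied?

The signal is 36 dB above threshold.
A 9:1 ratio leaves 4 dB of that excess.
GR = overshoot in − overshoot out = 36 − 4 = 32 dB.

32 dB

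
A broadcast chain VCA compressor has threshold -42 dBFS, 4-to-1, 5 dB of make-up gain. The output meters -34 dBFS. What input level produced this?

Remove make-up: -34 − 5 = -39 dBFS.
That's 3 dB above the -42 dBFS threshold.
Before 4:1 compression the overshoot was 3 × 4 = 12 dB, so input = -42 + 12 = -30 dBFS.

-30 dBFS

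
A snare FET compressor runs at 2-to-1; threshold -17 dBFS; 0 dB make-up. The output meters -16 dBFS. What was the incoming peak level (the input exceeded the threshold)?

-15 dBFS

That's 1 dB above the -17 dBFS threshold.
Input overshoot = R × output overshoot = 2 dB → input = -17 + 2 = -15 dBFS.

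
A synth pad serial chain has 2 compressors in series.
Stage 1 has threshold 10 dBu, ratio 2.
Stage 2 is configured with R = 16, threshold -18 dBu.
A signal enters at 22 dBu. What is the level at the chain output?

Stage 1: 12 dB above 10 dBu, reduced 2:1 to 6 dB above → 16 dBu.
Stage 2: 16 dBu is 34 dB over -18 dBu; at 16:1 that becomes 2.125 dB over, giving -15.875 dBu.

-15.875 dBu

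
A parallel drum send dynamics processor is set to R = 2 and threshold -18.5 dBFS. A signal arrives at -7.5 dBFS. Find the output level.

The input is 11 dB above the -18.5 dBFS threshold.
At 2:1 the overshoot is divided by 2, leaving 5.5 dB above threshold.
Output = -18.5 + 5.5 = -13 dBFS.

-13 dBFS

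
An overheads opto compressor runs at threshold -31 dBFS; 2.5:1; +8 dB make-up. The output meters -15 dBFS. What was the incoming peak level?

-11 dBFS

Stripping the +8 dB make-up gives -23 dBFS at the gain stage.
The compressed level sits -23 − (-31) = 8 dB over threshold.
Before 2.5:1 compression the overshoot was 8 × 2.5 = 20 dB, so input = -31 + 20 = -11 dBFS.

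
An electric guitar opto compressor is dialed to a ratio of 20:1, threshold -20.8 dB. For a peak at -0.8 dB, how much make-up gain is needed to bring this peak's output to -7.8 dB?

12 dB

Without make-up, output = threshold + overshoot/20 = -20.8 + 1 = -19.8 dB.
Gap to target: 12 dB.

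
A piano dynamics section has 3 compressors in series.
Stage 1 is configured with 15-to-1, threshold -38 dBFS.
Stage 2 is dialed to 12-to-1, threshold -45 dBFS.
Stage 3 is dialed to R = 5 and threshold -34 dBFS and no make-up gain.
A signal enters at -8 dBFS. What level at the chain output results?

-44.25 dBFS

Stage 1: 30 dB above -38 dBFS, reduced 15:1 to 2 dB above → -36 dBFS.
Stage 2: overshoot 9 dB → 9/12 = 0.75 dB → -44.25 dBFS.
Stage 3: below threshold (-44.25 ≤ -34); passes unchanged; output -44.25 dBFS.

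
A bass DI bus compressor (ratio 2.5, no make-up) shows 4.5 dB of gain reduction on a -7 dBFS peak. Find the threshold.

-14.5 dBFS

Input is 7.5 dB above T (since output overshoot × R = input overshoot: (-11.5 − T)·2.5 = -7 − T gives T = -14.5 dBFS).
Check: -14.5 + (-7 − (-14.5))/2.5 = -14.5 + 3 = -11.5 dBFS. ✓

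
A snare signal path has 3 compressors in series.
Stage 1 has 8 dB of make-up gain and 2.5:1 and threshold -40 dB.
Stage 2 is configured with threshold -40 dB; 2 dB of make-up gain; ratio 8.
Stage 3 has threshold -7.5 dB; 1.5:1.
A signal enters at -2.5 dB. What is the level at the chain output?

-35.125 dB

Stage 1: 37.5 dB above -40 dB, reduced 2.5:1 to 15 dB above → -25 dB; +8 dB make-up → -17 dB.
Stage 2: overshoot 23 dB → 23/8 = 2.875 dB → -37.125 dB; +2 dB make-up → -35.125 dB.
Stage 3: -35.125 dB is at or below the -7.5 dB threshold — no compression; output -35.125 dB.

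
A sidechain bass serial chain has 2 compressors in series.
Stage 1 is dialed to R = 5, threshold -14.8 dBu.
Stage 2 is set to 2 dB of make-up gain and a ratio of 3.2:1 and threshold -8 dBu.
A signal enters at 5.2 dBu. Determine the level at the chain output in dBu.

Stage 1: 20 dB above -14.8 dBu, reduced 5:1 to 4 dB above → -10.8 dBu.
Stage 2: -10.8 dBu ≤ -8 dBu, so stage 2 doesn't engage; make-up brings it to -8.8 dBu.

-8.8 dBu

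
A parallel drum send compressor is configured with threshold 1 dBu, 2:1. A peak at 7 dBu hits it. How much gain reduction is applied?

3 dB

The signal is 6 dB above threshold.
At 2:1, output sits 6/2 = 3 dB above threshold.
So the signal is attenuated by 6 − 3 = 3 dB.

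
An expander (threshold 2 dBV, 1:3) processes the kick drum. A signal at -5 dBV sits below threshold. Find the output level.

-19 dBV

Undershoot = 2 − (-5) = 7 dB.
At 1:3, that expands to 21 dB under threshold.
Output = 2 − 21 = -19 dBV.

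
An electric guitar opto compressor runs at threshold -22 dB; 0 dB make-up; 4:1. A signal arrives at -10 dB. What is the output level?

-19 dB

Overshoot: -10 − (-22) = 12 dB.
At 4:1 the overshoot is divided by 4, leaving 3 dB above threshold.
Output = -22 + 3 = -19 dB.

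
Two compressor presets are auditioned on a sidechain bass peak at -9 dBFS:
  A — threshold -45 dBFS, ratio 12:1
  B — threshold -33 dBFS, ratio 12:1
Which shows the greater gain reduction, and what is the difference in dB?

A, by 11 dB

A: overshoot 36 dB → output overshoot 3 dB → GR 33 dB.
B: overshoot 24 dB → output overshoot 2 dB → GR 22 dB.
A applies 11 dB more gain reduction.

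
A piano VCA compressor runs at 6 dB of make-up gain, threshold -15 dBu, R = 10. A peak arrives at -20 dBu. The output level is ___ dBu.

-20 dBu is 5 dB below the -15 dBu threshold, so no gain reduction is applied.
Make-up gain adds 6 dB: -20 + 6 = -14 dBu.

-14 dBu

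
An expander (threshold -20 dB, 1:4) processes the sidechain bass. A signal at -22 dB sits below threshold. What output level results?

-28 dB

Below threshold, a 1:4 expander applies gain = (4−1)×(T − x) of attenuation.
(4−1) × 2 = 6 dB, so output = -22 − 6 = -28 dB.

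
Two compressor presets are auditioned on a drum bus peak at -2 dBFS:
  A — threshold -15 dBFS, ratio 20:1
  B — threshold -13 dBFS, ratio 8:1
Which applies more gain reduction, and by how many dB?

A: GR = 13 − 13/20 = 12.35 dB.
B: GR = 11 − 11/8 = 9.625 dB.
A reduces 2.725 dB more.

A, by 2.725 dB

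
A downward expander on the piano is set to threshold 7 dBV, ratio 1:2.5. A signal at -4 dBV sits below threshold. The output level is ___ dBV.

Undershoot = 7 − (-4) = 11 dB.
At 1:2.5, that expands to 27.5 dB under threshold.
Output = 7 − 27.5 = -20.5 dBV.

-20.5 dBV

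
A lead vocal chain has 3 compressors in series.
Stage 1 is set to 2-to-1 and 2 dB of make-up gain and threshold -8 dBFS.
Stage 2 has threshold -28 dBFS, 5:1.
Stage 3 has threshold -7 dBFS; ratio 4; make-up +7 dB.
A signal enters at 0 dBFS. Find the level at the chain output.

-15.8 dBFS

Stage 1: 0 dBFS is 8 dB over -8 dBFS; at 2:1 that becomes 4 dB over, giving -4 dBFS; +2 dB make-up → -2 dBFS.
Stage 2: overshoot 26 dB → 26/5 = 5.2 dB → -22.8 dBFS.
Stage 3: -22.8 dBFS ≤ -7 dBFS, so stage 3 doesn't engage; make-up brings it to -15.8 dBFS.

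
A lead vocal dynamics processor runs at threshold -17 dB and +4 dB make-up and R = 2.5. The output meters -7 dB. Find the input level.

Before make-up, the level was -7 − 4 = -11 dB.
Post-compression overshoot = -11 − (-17) = 6 dB.
Undo the ratio: input overshoot = 6 × 2.5 = 15 dB, giving input = -2 dB.

-2 dB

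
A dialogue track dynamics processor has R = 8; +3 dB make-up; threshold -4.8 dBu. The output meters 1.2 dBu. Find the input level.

Before make-up, the level was 1.2 − 3 = -1.8 dBu.
The compressed level sits -1.8 − (-4.8) = 3 dB over threshold.
Before 8:1 compression the overshoot was 3 × 8 = 24 dB, so input = -4.8 + 24 = 19.2 dBu.

19.2 dBu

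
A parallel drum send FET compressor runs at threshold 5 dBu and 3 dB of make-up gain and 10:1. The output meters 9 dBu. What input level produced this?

Before make-up, the level was 9 − 3 = 6 dBu.
The compressed level sits 6 − 5 = 1 dB over threshold.
Before 10:1 compression the overshoot was 1 × 10 = 10 dB, so input = 5 + 10 = 15 dBu.

15 dBu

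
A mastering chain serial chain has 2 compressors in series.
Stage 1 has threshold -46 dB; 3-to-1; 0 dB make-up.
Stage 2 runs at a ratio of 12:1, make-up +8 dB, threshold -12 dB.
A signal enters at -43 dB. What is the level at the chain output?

-37 dB

Stage 1: overshoot 3 dB → 3/3 = 1 dB → -45 dB.
Stage 2: below threshold (-45 ≤ -12); passes unchanged; make-up brings it to -37 dB.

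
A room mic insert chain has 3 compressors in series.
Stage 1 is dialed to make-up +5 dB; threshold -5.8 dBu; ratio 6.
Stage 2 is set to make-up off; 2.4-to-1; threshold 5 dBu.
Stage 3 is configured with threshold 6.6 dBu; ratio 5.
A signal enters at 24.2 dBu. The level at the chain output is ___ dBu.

4.2 dBu

Stage 1: overshoot 30 dB → 30/6 = 5 dB → -0.8 dBu; +5 dB make-up → 4.2 dBu.
Stage 2: 4.2 dBu is at or below the 5 dBu threshold — no compression; output 4.2 dBu.
Stage 3: 4.2 dBu is at or below the 6.6 dBu threshold — no compression; output 4.2 dBu.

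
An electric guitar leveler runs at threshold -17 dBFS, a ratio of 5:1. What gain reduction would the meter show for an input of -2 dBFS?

The signal is 15 dB above threshold.
A 5:1 ratio leaves 3 dB of that excess.
So the signal is attenuated by 15 − 3 = 12 dB.

12 dB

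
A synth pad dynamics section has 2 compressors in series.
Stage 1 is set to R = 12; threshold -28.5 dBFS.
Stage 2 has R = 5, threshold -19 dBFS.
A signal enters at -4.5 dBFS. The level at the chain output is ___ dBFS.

-26.5 dBFS

Stage 1: -4.5 dBFS is 24 dB over -28.5 dBFS; at 12:1 that becomes 2 dB over, giving -26.5 dBFS.
Stage 2: -26.5 dBFS is at or below the -19 dBFS threshold — no compression; output -26.5 dBFS.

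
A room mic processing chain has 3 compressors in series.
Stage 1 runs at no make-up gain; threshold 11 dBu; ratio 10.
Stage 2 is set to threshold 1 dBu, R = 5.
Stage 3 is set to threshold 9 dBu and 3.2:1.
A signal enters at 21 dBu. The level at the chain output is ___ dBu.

3.2 dBu

Stage 1: overshoot 10 dB → 10/10 = 1 dB → 12 dBu.
Stage 2: 12 dBu is 11 dB over 1 dBu; at 5:1 that becomes 2.2 dB over, giving 3.2 dBu.
Stage 3: 3.2 dBu ≤ 9 dBu, so stage 3 doesn't engage; output 3.2 dBu.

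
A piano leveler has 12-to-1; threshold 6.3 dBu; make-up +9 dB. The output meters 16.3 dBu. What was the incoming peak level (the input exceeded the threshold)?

Remove make-up: 16.3 − 9 = 7.3 dBu.
The compressed level sits 7.3 − 6.3 = 1 dB over threshold.
Before 12:1 compression the overshoot was 1 × 12 = 12 dB, so input = 6.3 + 12 = 18.3 dBu.

18.3 dBu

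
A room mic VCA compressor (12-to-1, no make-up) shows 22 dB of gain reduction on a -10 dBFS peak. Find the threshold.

Input is 24 dB above T (since output overshoot × R = input overshoot: (-32 − T)·12 = -10 − T gives T = -34 dBFS).
Check: -34 + (-10 − (-34))/12 = -34 + 2 = -32 dBFS. ✓

-34 dBFS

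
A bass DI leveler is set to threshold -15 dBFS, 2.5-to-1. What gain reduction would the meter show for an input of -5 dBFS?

Overshoot = -5 − (-15) = 10 dB.
A 2.5:1 ratio leaves 4 dB of that excess.
GR = overshoot in − overshoot out = 10 − 4 = 6 dB.

6 dB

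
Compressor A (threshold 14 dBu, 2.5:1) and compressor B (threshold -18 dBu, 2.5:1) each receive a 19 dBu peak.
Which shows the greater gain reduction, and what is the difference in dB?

A: overshoot 5 dB → output overshoot 2 dB → GR 3 dB.
B: overshoot 37 dB → output overshoot 14.8 dB → GR 22.2 dB.
B applies 19.2 dB more gain reduction.

B, by 19.2 dB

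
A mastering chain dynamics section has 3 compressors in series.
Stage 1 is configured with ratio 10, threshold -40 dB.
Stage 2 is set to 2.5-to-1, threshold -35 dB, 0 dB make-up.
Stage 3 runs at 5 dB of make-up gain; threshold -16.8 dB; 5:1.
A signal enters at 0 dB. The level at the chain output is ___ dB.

Stage 1: 0 dB is 40 dB over -40 dB; at 10:1 that becomes 4 dB over, giving -36 dB.
Stage 2: below threshold (-36 ≤ -35); passes unchanged; output -36 dB.
Stage 3: -36 dB is at or below the -16.8 dB threshold — no compression; make-up brings it to -31 dB.

-31 dB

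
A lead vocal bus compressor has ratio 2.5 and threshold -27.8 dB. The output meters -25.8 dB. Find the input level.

The compressed level sits -25.8 − (-27.8) = 2 dB over threshold.
Undo the ratio: input overshoot = 2 × 2.5 = 5 dB, giving input = -22.8 dB.

-22.8 dB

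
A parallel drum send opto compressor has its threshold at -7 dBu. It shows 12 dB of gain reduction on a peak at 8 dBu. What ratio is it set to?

Input overshoot = 8 − (-7) = 15 dB.
Output overshoot = 15 − 12 = 3 dB.
Ratio = input overshoot / output overshoot = 15 / 3 = 5.

5:1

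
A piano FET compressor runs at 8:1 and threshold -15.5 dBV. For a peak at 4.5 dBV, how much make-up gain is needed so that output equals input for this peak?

Without make-up, output = threshold + overshoot/8 = -15.5 + 2.5 = -13 dBV.
Gap to target: 17.5 dB.

17.5 dB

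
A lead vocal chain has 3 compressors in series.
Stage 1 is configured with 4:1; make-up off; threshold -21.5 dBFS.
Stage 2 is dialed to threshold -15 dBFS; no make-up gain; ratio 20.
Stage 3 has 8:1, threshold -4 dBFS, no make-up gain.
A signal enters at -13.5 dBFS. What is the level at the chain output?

-19.5 dBFS

Stage 1: 8 dB above -21.5 dBFS, reduced 4:1 to 2 dB above → -19.5 dBFS.
Stage 2: below threshold (-19.5 ≤ -15); passes unchanged; output -19.5 dBFS.
Stage 3: below threshold (-19.5 ≤ -4); passes unchanged; output -19.5 dBFS.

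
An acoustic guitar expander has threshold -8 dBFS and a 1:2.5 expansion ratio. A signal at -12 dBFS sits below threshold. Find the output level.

-18 dBFS

Below threshold, a 1:2.5 expander applies gain = (2.5−1)×(T − x) of attenuation.
(2.5−1) × 4 = 6 dB, so output = -12 − 6 = -18 dBFS.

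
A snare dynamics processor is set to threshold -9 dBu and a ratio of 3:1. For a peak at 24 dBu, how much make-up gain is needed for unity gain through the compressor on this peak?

The peak compresses to -9 + 33/3 = 2 dBu.
To reach 24 dBu requires 24 − 2 = 22 dB of make-up.

22 dB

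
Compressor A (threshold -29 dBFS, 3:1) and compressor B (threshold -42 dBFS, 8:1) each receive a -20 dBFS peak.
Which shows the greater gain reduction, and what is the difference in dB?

B, by 13.25 dB

A: 9 dB over, compressed to 3 dB over, so 6 dB of GR.
B: 22 dB over, compressed to 2.75 dB over, so 19.25 dB of GR.
B reduces 13.25 dB more.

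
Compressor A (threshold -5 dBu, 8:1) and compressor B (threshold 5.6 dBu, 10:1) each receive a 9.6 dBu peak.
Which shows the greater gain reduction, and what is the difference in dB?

A: 14.6 dB over, compressed to 1.825 dB over, so 12.775 dB of GR.
B: 4 dB over, compressed to 0.4 dB over, so 3.6 dB of GR.
A applies 9.175 dB more gain reduction.

A, by 9.175 dB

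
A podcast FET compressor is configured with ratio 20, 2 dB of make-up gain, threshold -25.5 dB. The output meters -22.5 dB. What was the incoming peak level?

Stripping the +2 dB make-up gives -24.5 dB at the gain stage.
That's 1 dB above the -25.5 dB threshold.
Before 20:1 compression the overshoot was 1 × 20 = 20 dB, so input = -25.5 + 20 = -5.5 dB.

-5.5 dB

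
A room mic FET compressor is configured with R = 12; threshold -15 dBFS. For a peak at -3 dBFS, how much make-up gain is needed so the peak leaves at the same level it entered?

The peak compresses to -15 + 12/12 = -14 dBFS.
To reach -3 dBFS requires -3 − (-14) = 11 dB of make-up.

11 dB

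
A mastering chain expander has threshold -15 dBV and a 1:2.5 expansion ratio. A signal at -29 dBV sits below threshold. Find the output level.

-50 dBV

Undershoot = (-15) − (-29) = 14 dB.
At 1:2.5, that expands to 35 dB under threshold.
Output = -15 − 35 = -50 dBV.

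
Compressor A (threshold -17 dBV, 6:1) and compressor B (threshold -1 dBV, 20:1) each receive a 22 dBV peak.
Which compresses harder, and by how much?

A, by 10.65 dB

A: 39 dB over, compressed to 6.5 dB over, so 32.5 dB of GR.
B: 23 dB over, compressed to 1.15 dB over, so 21.85 dB of GR.
A applies 10.65 dB more gain reduction.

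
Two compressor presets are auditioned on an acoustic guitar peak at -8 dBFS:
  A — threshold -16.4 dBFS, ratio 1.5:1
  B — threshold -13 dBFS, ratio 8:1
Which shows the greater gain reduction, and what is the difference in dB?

A: overshoot 8.4 dB → output overshoot 5.6 dB → GR 2.8 dB.
B: overshoot 5 dB → output overshoot 0.625 dB → GR 4.375 dB.
Difference: 1.575 dB in favour of B.

B, by 1.575 dB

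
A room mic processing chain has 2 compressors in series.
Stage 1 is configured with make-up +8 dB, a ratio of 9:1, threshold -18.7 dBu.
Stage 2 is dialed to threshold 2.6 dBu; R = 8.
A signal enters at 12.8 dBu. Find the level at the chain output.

-7.2 dBu

Stage 1: 31.5 dB above -18.7 dBu, reduced 9:1 to 3.5 dB above → -15.2 dBu; +8 dB make-up → -7.2 dBu.
Stage 2: -7.2 dBu ≤ 2.6 dBu, so stage 2 doesn't engage; output -7.2 dBu.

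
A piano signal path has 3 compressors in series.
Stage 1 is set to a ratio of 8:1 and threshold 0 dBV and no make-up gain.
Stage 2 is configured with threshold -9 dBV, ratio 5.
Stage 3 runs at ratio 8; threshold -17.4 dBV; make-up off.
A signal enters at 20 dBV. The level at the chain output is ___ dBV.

Stage 1: overshoot 20 dB → 20/8 = 2.5 dB → 2.5 dBV.
Stage 2: 11.5 dB above -9 dBV, reduced 5:1 to 2.3 dB above → -6.7 dBV.
Stage 3: 10.7 dB above -17.4 dBV, reduced 8:1 to 1.3375 dB above → -16.0625 dBV.

-16.0625 dBV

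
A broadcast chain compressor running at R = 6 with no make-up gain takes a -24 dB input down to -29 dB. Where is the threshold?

-30 dB

Gain reduction = -24 − (-29) = 5 dB; output overshoot = GR / (R − 1) = 5 / 5 = 1 dB.
Threshold = output − output overshoot = -29 − 1 = -30 dB.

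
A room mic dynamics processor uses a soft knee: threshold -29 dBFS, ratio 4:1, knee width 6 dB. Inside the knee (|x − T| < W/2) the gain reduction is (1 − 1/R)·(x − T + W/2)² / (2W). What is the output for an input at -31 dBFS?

x − T + W/2 = -31 − (-29) + 3 = 1.
GR = (1 − 1/4) × 1² / 12 = 0.75 × 1 / 12 = 0.0625 dB.
Output = -31 − 0.0625 = -31.0625 dBFS.

-31.0625 dBFS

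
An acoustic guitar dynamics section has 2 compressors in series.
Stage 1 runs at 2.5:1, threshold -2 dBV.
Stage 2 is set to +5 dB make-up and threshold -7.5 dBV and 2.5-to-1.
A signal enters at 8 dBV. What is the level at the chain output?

Stage 1: 10 dB above -2 dBV, reduced 2.5:1 to 4 dB above → 2 dBV.
Stage 2: 9.5 dB above -7.5 dBV, reduced 2.5:1 to 3.8 dB above → -3.7 dBV; +5 dB make-up → 1.3 dBV.

1.3 dBV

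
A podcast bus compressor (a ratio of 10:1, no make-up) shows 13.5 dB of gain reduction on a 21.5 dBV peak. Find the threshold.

Input is 15 dB above T (since output overshoot × R = input overshoot: (8 − T)·10 = 21.5 − T gives T = 6.5 dBV).
Check: 6.5 + (21.5 − 6.5)/10 = 6.5 + 1.5 = 8 dBV. ✓

6.5 dBV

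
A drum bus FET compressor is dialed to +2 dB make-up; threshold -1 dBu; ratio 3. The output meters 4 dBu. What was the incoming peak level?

Remove make-up: 4 − 2 = 2 dBu.
That's 3 dB above the -1 dBu threshold.
Undo the ratio: input overshoot = 3 × 3 = 9 dB, giving input = 8 dBu.

8 dBu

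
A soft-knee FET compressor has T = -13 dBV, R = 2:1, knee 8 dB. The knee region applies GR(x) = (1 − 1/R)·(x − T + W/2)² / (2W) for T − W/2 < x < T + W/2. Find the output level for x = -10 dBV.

-11.53125 dBV

x − T + W/2 = -10 − (-13) + 4 = 7.
GR = (1 − 1/2) × 7² / 16 = 0.5 × 49 / 16 = 1.53125 dB.
Output = -10 − 1.53125 = -11.53125 dBV.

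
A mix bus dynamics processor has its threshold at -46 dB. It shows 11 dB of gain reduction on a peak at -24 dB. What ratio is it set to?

2:1

Input overshoot = -24 − (-46) = 22 dB.
Output overshoot = 22 − 11 = 11 dB.
Ratio = input overshoot / output overshoot = 22 / 11 = 2.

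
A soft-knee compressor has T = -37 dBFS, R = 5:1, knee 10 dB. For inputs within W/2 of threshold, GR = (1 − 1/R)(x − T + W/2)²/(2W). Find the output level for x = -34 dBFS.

x − T + W/2 = -34 − (-37) + 5 = 8.
GR = (1 − 1/5) × 8² / 20 = 0.8 × 64 / 20 = 2.56 dB.
Output = -34 − 2.56 = -36.56 dBFS.

-36.56 dBFS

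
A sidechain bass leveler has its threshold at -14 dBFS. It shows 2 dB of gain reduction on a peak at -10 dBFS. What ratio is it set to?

2:1

Input overshoot = -10 − (-14) = 4 dB.
Output overshoot = 4 − 2 = 2 dB.
Ratio = input overshoot / output overshoot = 4 / 2 = 2.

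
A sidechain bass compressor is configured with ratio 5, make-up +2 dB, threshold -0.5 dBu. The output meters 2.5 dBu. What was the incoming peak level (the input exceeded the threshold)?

Stripping the +2 dB make-up gives 0.5 dBu at the gain stage.
That's 1 dB above the -0.5 dBu threshold.
Before 5:1 compression the overshoot was 1 × 5 = 5 dB, so input = -0.5 + 5 = 4.5 dBu.

4.5 dBu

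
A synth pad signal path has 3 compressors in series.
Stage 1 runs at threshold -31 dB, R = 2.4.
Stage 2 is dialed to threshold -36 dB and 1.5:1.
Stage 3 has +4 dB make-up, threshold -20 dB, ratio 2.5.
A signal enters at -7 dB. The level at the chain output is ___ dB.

Stage 1: 24 dB above -31 dB, reduced 2.4:1 to 10 dB above → -21 dB.
Stage 2: overshoot 15 dB → 15/1.5 = 10 dB → -26 dB.
Stage 3: -26 dB ≤ -20 dB, so stage 3 doesn't engage; make-up brings it to -22 dB.

-22 dB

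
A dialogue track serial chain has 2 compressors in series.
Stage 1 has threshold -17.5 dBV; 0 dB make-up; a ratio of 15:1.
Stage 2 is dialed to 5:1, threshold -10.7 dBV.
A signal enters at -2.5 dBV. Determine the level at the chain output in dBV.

Stage 1: -2.5 dBV is 15 dB over -17.5 dBV; at 15:1 that becomes 1 dB over, giving -16.5 dBV.
Stage 2: -16.5 dBV is at or below the -10.7 dBV threshold — no compression; output -16.5 dBV.

-16.5 dBV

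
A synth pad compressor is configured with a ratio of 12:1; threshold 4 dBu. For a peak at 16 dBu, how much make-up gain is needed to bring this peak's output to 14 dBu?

Overshoot 12 dB → 12/12 = 1 dB after compression, so the compressed level is 4 + 1 = 5 dBu.
Make-up = target − compressed = 14 − 5 = 9 dB.

9 dB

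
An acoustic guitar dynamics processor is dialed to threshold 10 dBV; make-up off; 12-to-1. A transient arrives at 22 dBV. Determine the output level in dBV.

11 dBV

The input is 12 dB above the 10 dBV threshold.
12:1 compression reduces that to 12/12 = 1 dB over.
That puts the output at 11 dBV.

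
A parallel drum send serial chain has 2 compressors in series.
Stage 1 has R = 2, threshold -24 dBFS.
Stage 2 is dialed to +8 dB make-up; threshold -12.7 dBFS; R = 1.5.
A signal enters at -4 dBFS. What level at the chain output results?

-6 dBFS

Stage 1: overshoot 20 dB → 20/2 = 10 dB → -14 dBFS.
Stage 2: -14 dBFS ≤ -12.7 dBFS, so stage 2 doesn't engage; make-up brings it to -6 dBFS.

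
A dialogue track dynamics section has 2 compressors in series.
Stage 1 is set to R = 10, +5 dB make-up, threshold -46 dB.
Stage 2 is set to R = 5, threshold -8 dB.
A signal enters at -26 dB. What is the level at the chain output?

-39 dB

Stage 1: overshoot 20 dB → 20/10 = 2 dB → -44 dB; +5 dB make-up → -39 dB.
Stage 2: -39 dB ≤ -8 dB, so stage 2 doesn't engage; output -39 dB.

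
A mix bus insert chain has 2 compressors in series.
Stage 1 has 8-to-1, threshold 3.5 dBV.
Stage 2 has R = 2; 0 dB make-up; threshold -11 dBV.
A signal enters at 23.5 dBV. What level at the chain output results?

Stage 1: overshoot 20 dB → 20/8 = 2.5 dB → 6 dBV.
Stage 2: 6 dBV is 17 dB over -11 dBV; at 2:1 that becomes 8.5 dB over, giving -2.5 dBV.

-2.5 dBV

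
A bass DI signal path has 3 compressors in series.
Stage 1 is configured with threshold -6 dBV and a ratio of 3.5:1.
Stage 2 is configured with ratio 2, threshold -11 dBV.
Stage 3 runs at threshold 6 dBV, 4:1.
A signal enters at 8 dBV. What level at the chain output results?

Stage 1: 14 dB above -6 dBV, reduced 3.5:1 to 4 dB above → -2 dBV.
Stage 2: overshoot 9 dB → 9/2 = 4.5 dB → -6.5 dBV.
Stage 3: below threshold (-6.5 ≤ 6); passes unchanged; output -6.5 dBV.

-6.5 dBV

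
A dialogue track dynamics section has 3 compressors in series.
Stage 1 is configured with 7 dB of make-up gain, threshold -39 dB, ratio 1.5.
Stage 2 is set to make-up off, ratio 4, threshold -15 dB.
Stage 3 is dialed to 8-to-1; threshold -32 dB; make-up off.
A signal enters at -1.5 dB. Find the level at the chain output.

-29.625 dB

Stage 1: 37.5 dB above -39 dB, reduced 1.5:1 to 25 dB above → -14 dB; +7 dB make-up → -7 dB.
Stage 2: overshoot 8 dB → 8/4 = 2 dB → -13 dB.
Stage 3: overshoot 19 dB → 19/8 = 2.375 dB → -29.625 dB.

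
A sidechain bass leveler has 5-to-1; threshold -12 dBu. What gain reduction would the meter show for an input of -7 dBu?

4 dB

The signal is 5 dB above threshold.
After 5:1 compression the overshoot becomes 5/5 = 1 dB.
So the signal is attenuated by 5 − 1 = 4 dB.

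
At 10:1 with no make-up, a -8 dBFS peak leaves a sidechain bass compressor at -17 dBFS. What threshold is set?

Let T be the threshold. Output overshoot = (input overshoot)/R, so -17 − T = (-8 − T)/10.
10·(-17 − T) = -8 − T → 9·T = -170 − (-8) = -162.
T = -162/9 = -18 dBFS.

-18 dBFS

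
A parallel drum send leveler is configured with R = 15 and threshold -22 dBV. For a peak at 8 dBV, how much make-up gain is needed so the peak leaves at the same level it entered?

Overshoot 30 dB → 30/15 = 2 dB after compression, so the compressed level is -22 + 2 = -20 dBV.
Make-up = target − compressed = 8 − (-20) = 28 dB.

28 dB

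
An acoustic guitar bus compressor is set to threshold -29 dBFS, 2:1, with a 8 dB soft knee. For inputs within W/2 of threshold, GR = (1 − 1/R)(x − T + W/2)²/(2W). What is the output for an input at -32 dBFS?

x − T + W/2 = -32 − (-29) + 4 = 1.
GR = (1 − 1/2) × 1² / 16 = 0.5 × 1 / 16 = 0.03125 dB.
Output = -32 − 0.03125 = -32.03125 dBFS.

-32.03125 dBFS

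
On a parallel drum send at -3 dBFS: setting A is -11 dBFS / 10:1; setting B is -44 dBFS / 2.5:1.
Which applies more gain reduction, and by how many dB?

B, by 17.4 dB

A: GR = 8 − 8/10 = 7.2 dB.
B: GR = 41 − 41/2.5 = 24.6 dB.
B reduces 17.4 dB more.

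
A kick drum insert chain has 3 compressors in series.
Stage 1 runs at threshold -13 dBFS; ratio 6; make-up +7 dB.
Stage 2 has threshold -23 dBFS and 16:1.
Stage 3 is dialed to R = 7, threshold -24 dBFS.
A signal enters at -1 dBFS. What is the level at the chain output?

-23.6875 dBFS

Stage 1: -1 dBFS is 12 dB over -13 dBFS; at 6:1 that becomes 2 dB over, giving -11 dBFS; +7 dB make-up → -4 dBFS.
Stage 2: 19 dB above -23 dBFS, reduced 16:1 to 1.1875 dB above → -21.8125 dBFS.
Stage 3: -21.8125 dBFS is 2.1875 dB over -24 dBFS; at 7:1 that becomes 0.3125 dB over, giving -23.6875 dBFS.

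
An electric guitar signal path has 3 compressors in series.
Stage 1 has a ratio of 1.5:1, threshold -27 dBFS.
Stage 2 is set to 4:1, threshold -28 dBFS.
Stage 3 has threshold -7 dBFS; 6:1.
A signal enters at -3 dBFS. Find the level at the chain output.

-23.75 dBFS

Stage 1: -3 dBFS is 24 dB over -27 dBFS; at 1.5:1 that becomes 16 dB over, giving -11 dBFS.
Stage 2: overshoot 17 dB → 17/4 = 4.25 dB → -23.75 dBFS.
Stage 3: below threshold (-23.75 ≤ -7); passes unchanged; output -23.75 dBFS.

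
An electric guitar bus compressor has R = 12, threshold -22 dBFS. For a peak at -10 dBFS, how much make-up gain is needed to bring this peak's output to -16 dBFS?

5 dB

Without make-up, output = threshold + overshoot/12 = -22 + 1 = -21 dBFS.
Gap to target: 5 dB.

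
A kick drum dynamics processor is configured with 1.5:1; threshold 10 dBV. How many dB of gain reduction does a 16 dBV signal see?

2 dB

The signal is 6 dB above threshold.
A 1.5:1 ratio leaves 4 dB of that excess.
So the signal is attenuated by 6 − 4 = 2 dB.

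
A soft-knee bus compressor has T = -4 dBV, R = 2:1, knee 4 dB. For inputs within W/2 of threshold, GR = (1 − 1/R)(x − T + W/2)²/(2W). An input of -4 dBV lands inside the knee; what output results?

-4.25 dBV

x − T + W/2 = -4 − (-4) + 2 = 2.
GR = (1 − 1/2) × 2² / 8 = 0.5 × 4 / 8 = 0.25 dB.
Output = -4 − 0.25 = -4.25 dBV.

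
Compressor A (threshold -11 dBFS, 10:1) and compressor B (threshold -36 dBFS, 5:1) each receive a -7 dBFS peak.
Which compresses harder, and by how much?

B, by 19.6 dB

A: overshoot 4 dB → output overshoot 0.4 dB → GR 3.6 dB.
B: overshoot 29 dB → output overshoot 5.8 dB → GR 23.2 dB.
B applies 19.6 dB more gain reduction.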